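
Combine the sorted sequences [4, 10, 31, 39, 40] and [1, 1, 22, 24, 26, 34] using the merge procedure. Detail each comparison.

Merging process:

Compare 4 vs 1: take 1 from right. Merged: [1]
Compare 4 vs 1: take 1 from right. Merged: [1, 1]
Compare 4 vs 22: take 4 from left. Merged: [1, 1, 4]
Compare 10 vs 22: take 10 from left. Merged: [1, 1, 4, 10]
Compare 31 vs 22: take 22 from right. Merged: [1, 1, 4, 10, 22]
Compare 31 vs 24: take 24 from right. Merged: [1, 1, 4, 10, 22, 24]
Compare 31 vs 26: take 26 from right. Merged: [1, 1, 4, 10, 22, 24, 26]
Compare 31 vs 34: take 31 from left. Merged: [1, 1, 4, 10, 22, 24, 26, 31]
Compare 39 vs 34: take 34 from right. Merged: [1, 1, 4, 10, 22, 24, 26, 31, 34]
Append remaining from left: [39, 40]. Merged: [1, 1, 4, 10, 22, 24, 26, 31, 34, 39, 40]

Final merged array: [1, 1, 4, 10, 22, 24, 26, 31, 34, 39, 40]
Total comparisons: 9

The merged array is [1, 1, 4, 10, 22, 24, 26, 31, 34, 39, 40], requiring 9 comparisons. The merge step runs in O(n) time where n is the total number of elements.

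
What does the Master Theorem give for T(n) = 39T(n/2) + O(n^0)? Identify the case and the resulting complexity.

Master Theorem for T(n) = 39T(n/2) + O(n^0):

a = 39, b = 2, c = 0
log_b(a) = log_2(39) = 5.2854

Case 1: c = 0 < log_2(39) = 5.2854
T(n) = O(n^(log_2 39))

For T(n) = 39T(n/2) + O(n^0): log_2(39) = 5.2854. This is Case 1 of the Master Theorem (c < log_b(a), work dominated by leaves), giving O(n^(log_2 39)).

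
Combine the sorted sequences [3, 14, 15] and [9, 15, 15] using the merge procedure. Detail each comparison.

Merging process:

Compare 3 vs 9: take 3 from left. Merged: [3]
Compare 14 vs 9: take 9 from right. Merged: [3, 9]
Compare 14 vs 15: take 14 from left. Merged: [3, 9, 14]
Compare 15 vs 15: take 15 from left. Merged: [3, 9, 14, 15]
Append remaining from right: [15, 15]. Merged: [3, 9, 14, 15, 15, 15]

Final merged array: [3, 9, 14, 15, 15, 15]
Total comparisons: 4

The merged array is [3, 9, 14, 15, 15, 15], requiring 4 comparisons. The merge step runs in O(n) time where n is the total number of elements.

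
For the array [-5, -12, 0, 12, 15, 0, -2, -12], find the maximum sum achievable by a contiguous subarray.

Using Kadane's algorithm on [-5, -12, 0, 12, 15, 0, -2, -12]:

Scanning through the array:
Position 1 (value -12): max_ending_here = -12, max_so_far = -5
Position 2 (value 0): max_ending_here = 0, max_so_far = 0
Position 3 (value 12): max_ending_here = 12, max_so_far = 12
Position 4 (value 15): max_ending_here = 27, max_so_far = 27
Position 5 (value 0): max_ending_here = 27, max_so_far = 27
Position 6 (value -2): max_ending_here = 25, max_so_far = 27
Position 7 (value -12): max_ending_here = 13, max_so_far = 27

Maximum subarray: [0, 12, 15]
Maximum sum: 27

The maximum subarray is [0, 12, 15] with sum 27. This subarray runs from index 2 to index 4.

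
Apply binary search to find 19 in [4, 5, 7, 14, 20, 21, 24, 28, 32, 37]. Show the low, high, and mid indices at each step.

Binary search for 19 in [4, 5, 7, 14, 20, 21, 24, 28, 32, 37]:

lo=0, hi=9, mid=4, arr[mid]=20 -> 20 > 19, search left half
lo=0, hi=3, mid=1, arr[mid]=5 -> 5 < 19, search right half
lo=2, hi=3, mid=2, arr[mid]=7 -> 7 < 19, search right half
lo=3, hi=3, mid=3, arr[mid]=14 -> 14 < 19, search right half
lo=4 > hi=3, target 19 not found

Binary search determines that 19 is not in the array after 4 comparisons. The search space was exhausted without finding the target.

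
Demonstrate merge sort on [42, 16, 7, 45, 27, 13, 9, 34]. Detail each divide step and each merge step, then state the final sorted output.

Merge sort trace:

Split: [42, 16, 7, 45, 27, 13, 9, 34] -> [42, 16, 7, 45] and [27, 13, 9, 34]
  Split: [42, 16, 7, 45] -> [42, 16] and [7, 45]
    Split: [42, 16] -> [42] and [16]
    Merge: [42] + [16] -> [16, 42]
    Split: [7, 45] -> [7] and [45]
    Merge: [7] + [45] -> [7, 45]
  Merge: [16, 42] + [7, 45] -> [7, 16, 42, 45]
  Split: [27, 13, 9, 34] -> [27, 13] and [9, 34]
    Split: [27, 13] -> [27] and [13]
    Merge: [27] + [13] -> [13, 27]
    Split: [9, 34] -> [9] and [34]
    Merge: [9] + [34] -> [9, 34]
  Merge: [13, 27] + [9, 34] -> [9, 13, 27, 34]
Merge: [7, 16, 42, 45] + [9, 13, 27, 34] -> [7, 9, 13, 16, 27, 34, 42, 45]

Final sorted array: [7, 9, 13, 16, 27, 34, 42, 45]

The merge sort proceeds by recursively splitting the array and merging sorted halves.
After all merges, the sorted array is [7, 9, 13, 16, 27, 34, 42, 45].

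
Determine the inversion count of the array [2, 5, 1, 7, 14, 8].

Finding inversions in [2, 5, 1, 7, 14, 8]:

(0, 2): arr[0]=2 > arr[2]=1
(1, 2): arr[1]=5 > arr[2]=1
(4, 5): arr[4]=14 > arr[5]=8

Total inversions: 3

The array has 3 inversion(s): (0,2), (1,2), (4,5). Each pair (i,j) satisfies i < j and arr[i] > arr[j].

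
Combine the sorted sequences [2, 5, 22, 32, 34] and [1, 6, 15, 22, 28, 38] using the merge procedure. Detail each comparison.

Merging process:

Compare 2 vs 1: take 1 from right. Merged: [1]
Compare 2 vs 6: take 2 from left. Merged: [1, 2]
Compare 5 vs 6: take 5 from left. Merged: [1, 2, 5]
Compare 22 vs 6: take 6 from right. Merged: [1, 2, 5, 6]
Compare 22 vs 15: take 15 from right. Merged: [1, 2, 5, 6, 15]
Compare 22 vs 22: take 22 from left. Merged: [1, 2, 5, 6, 15, 22]
Compare 32 vs 22: take 22 from right. Merged: [1, 2, 5, 6, 15, 22, 22]
Compare 32 vs 28: take 28 from right. Merged: [1, 2, 5, 6, 15, 22, 22, 28]
Compare 32 vs 38: take 32 from left. Merged: [1, 2, 5, 6, 15, 22, 22, 28, 32]
Compare 34 vs 38: take 34 from left. Merged: [1, 2, 5, 6, 15, 22, 22, 28, 32, 34]
Append remaining from right: [38]. Merged: [1, 2, 5, 6, 15, 22, 22, 28, 32, 34, 38]

Final merged array: [1, 2, 5, 6, 15, 22, 22, 28, 32, 34, 38]
Total comparisons: 10

The merged array is [1, 2, 5, 6, 15, 22, 22, 28, 32, 34, 38], requiring 10 comparisons. The merge step runs in O(n) time where n is the total number of elements.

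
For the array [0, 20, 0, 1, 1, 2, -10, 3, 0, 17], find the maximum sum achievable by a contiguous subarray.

Using Kadane's algorithm on [0, 20, 0, 1, 1, 2, -10, 3, 0, 17]:

Scanning through the array:
Position 1 (value 20): max_ending_here = 20, max_so_far = 20
Position 2 (value 0): max_ending_here = 20, max_so_far = 20
Position 3 (value 1): max_ending_here = 21, max_so_far = 21
Position 4 (value 1): max_ending_here = 22, max_so_far = 22
Position 5 (value 2): max_ending_here = 24, max_so_far = 24
Position 6 (value -10): max_ending_here = 14, max_so_far = 24
Position 7 (value 3): max_ending_here = 17, max_so_far = 24
Position 8 (value 0): max_ending_here = 17, max_so_far = 24
Position 9 (value 17): max_ending_here = 34, max_so_far = 34

Maximum subarray: [0, 20, 0, 1, 1, 2, -10, 3, 0, 17]
Maximum sum: 34

The maximum subarray is [0, 20, 0, 1, 1, 2, -10, 3, 0, 17] with sum 34. This subarray runs from index 0 to index 9.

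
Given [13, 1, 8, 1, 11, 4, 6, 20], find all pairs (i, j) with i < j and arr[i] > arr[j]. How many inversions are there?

Finding inversions in [13, 1, 8, 1, 11, 4, 6, 20]:

(0, 1): arr[0]=13 > arr[1]=1
(0, 2): arr[0]=13 > arr[2]=8
(0, 3): arr[0]=13 > arr[3]=1
(0, 4): arr[0]=13 > arr[4]=11
(0, 5): arr[0]=13 > arr[5]=4
(0, 6): arr[0]=13 > arr[6]=6
(2, 3): arr[2]=8 > arr[3]=1
(2, 5): arr[2]=8 > arr[5]=4
(2, 6): arr[2]=8 > arr[6]=6
(4, 5): arr[4]=11 > arr[5]=4
(4, 6): arr[4]=11 > arr[6]=6

Total inversions: 11

The array has 11 inversion(s): (0,1), (0,2), (0,3), (0,4), (0,5), (0,6), (2,3), (2,5), (2,6), (4,5), (4,6). Each pair (i,j) satisfies i < j and arr[i] > arr[j].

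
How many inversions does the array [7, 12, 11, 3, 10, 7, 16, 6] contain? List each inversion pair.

Finding inversions in [7, 12, 11, 3, 10, 7, 16, 6]:

(0, 3): arr[0]=7 > arr[3]=3
(0, 7): arr[0]=7 > arr[7]=6
(1, 2): arr[1]=12 > arr[2]=11
(1, 3): arr[1]=12 > arr[3]=3
(1, 4): arr[1]=12 > arr[4]=10
(1, 5): arr[1]=12 > arr[5]=7
(1, 7): arr[1]=12 > arr[7]=6
(2, 3): arr[2]=11 > arr[3]=3
(2, 4): arr[2]=11 > arr[4]=10
(2, 5): arr[2]=11 > arr[5]=7
(2, 7): arr[2]=11 > arr[7]=6
(4, 5): arr[4]=10 > arr[5]=7
(4, 7): arr[4]=10 > arr[7]=6
(5, 7): arr[5]=7 > arr[7]=6
(6, 7): arr[6]=16 > arr[7]=6

Total inversions: 15

The array has 15 inversion(s): (0,3), (0,7), (1,2), (1,3), (1,4), (1,5), (1,7), (2,3), (2,4), (2,5), (2,7), (4,5), (4,7), (5,7), (6,7). Each pair (i,j) satisfies i < j and arr[i] > arr[j].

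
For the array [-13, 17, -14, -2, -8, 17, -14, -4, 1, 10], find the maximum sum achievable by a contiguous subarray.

Using Kadane's algorithm on [-13, 17, -14, -2, -8, 17, -14, -4, 1, 10]:

Scanning through the array:
Position 1 (value 17): max_ending_here = 17, max_so_far = 17
Position 2 (value -14): max_ending_here = 3, max_so_far = 17
Position 3 (value -2): max_ending_here = 1, max_so_far = 17
Position 4 (value -8): max_ending_here = -7, max_so_far = 17
Position 5 (value 17): max_ending_here = 17, max_so_far = 17
Position 6 (value -14): max_ending_here = 3, max_so_far = 17
Position 7 (value -4): max_ending_here = -1, max_so_far = 17
Position 8 (value 1): max_ending_here = 1, max_so_far = 17
Position 9 (value 10): max_ending_here = 11, max_so_far = 17

Maximum subarray: [17]
Maximum sum: 17

The maximum subarray is [17] with sum 17. This subarray runs from index 1 to index 1.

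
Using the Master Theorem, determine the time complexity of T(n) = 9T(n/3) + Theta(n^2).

Master Theorem for T(n) = 9T(n/3) + O(n^2):

a = 9, b = 3, c = 2
log_b(a) = log_3(9) = 2.0000

Case 2: c = 2 = log_3(9) = 2.0000
T(n) = O(n^2 log n) = O(n^2 log n)

For T(n) = 9T(n/3) + O(n^2): log_3(9) = 2.0000. This is Case 2 of the Master Theorem (c = log_b(a), equal work at all levels), giving O(n^2 log n).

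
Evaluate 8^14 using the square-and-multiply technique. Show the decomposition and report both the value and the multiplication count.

Computing 8^14 by squaring (build up from 8^1; each line after the first costs one multiplication):

8^1 = 8
8^2 = (8^1)^2 = 8^2 = 64
8^3 = 8 * 8^2 = 8 * 64 = 512
8^6 = (8^3)^2 = 512^2 = 262144
8^7 = 8 * 8^6 = 8 * 262144 = 2097152
8^14 = (8^7)^2 = 2097152^2 = 4398046511104

Result: 4398046511104
Multiplications needed: 5 (5 lines after 8^1)

8^14 = 4398046511104. Using exponentiation by squaring, this requires 5 multiplications. The key idea: if the exponent is even, square the half-power; if odd, multiply by the base once.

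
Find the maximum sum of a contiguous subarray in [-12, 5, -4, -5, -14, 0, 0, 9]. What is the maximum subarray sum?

Using Kadane's algorithm on [-12, 5, -4, -5, -14, 0, 0, 9]:

Scanning through the array:
Position 1 (value 5): max_ending_here = 5, max_so_far = 5
Position 2 (value -4): max_ending_here = 1, max_so_far = 5
Position 3 (value -5): max_ending_here = -4, max_so_far = 5
Position 4 (value -14): max_ending_here = -14, max_so_far = 5
Position 5 (value 0): max_ending_here = 0, max_so_far = 5
Position 6 (value 0): max_ending_here = 0, max_so_far = 5
Position 7 (value 9): max_ending_here = 9, max_so_far = 9

Maximum subarray: [0, 0, 9]
Maximum sum: 9

The maximum subarray is [0, 0, 9] with sum 9. This subarray runs from index 5 to index 7.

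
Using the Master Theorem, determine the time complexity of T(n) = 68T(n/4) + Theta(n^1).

Master Theorem for T(n) = 68T(n/4) + O(n^1):

a = 68, b = 4, c = 1
log_b(a) = log_4(68) = 3.0437

Case 1: c = 1 < log_4(68) = 3.0437
T(n) = O(n^(log_4 68))

For T(n) = 68T(n/4) + O(n^1): log_4(68) = 3.0437. This is Case 1 of the Master Theorem (c < log_b(a), work dominated by leaves), giving O(n^(log_4 68)).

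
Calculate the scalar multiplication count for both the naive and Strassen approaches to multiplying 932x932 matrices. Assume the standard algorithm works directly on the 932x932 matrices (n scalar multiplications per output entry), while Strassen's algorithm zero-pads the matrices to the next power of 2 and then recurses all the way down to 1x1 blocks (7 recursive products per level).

Matrix multiplication for 932x932 matrices:

Strassen's algorithm requires power-of-2 dimensions. Pad 932x932 to 1024x1024 (next power of 2).

Standard algorithm: 932^3 = 809557568 multiplications
Strassen's algorithm: 7^(log2(1024)) = 7^10 = 282475249 multiplications
Savings: 809557568 - 282475249 = 527082319 multiplications

Standard: 809557568 multiplications (932^3). Strassen: 282475249 multiplications (7^10, after padding to 1024x1024). Strassen reduces 8 recursive multiplications to 7 at each level.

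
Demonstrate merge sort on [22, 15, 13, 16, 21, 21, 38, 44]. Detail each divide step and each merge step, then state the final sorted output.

Merge sort trace:

Split: [22, 15, 13, 16, 21, 21, 38, 44] -> [22, 15, 13, 16] and [21, 21, 38, 44]
  Split: [22, 15, 13, 16] -> [22, 15] and [13, 16]
    Split: [22, 15] -> [22] and [15]
    Merge: [22] + [15] -> [15, 22]
    Split: [13, 16] -> [13] and [16]
    Merge: [13] + [16] -> [13, 16]
  Merge: [15, 22] + [13, 16] -> [13, 15, 16, 22]
  Split: [21, 21, 38, 44] -> [21, 21] and [38, 44]
    Split: [21, 21] -> [21] and [21]
    Merge: [21] + [21] -> [21, 21]
    Split: [38, 44] -> [38] and [44]
    Merge: [38] + [44] -> [38, 44]
  Merge: [21, 21] + [38, 44] -> [21, 21, 38, 44]
Merge: [13, 15, 16, 22] + [21, 21, 38, 44] -> [13, 15, 16, 21, 21, 22, 38, 44]

Final sorted array: [13, 15, 16, 21, 21, 22, 38, 44]

The merge sort proceeds by recursively splitting the array and merging sorted halves.
After all merges, the sorted array is [13, 15, 16, 21, 21, 22, 38, 44].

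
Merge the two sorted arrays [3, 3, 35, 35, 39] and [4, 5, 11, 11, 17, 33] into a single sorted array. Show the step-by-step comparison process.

Merging process:

Compare 3 vs 4: take 3 from left. Merged: [3]
Compare 3 vs 4: take 3 from left. Merged: [3, 3]
Compare 35 vs 4: take 4 from right. Merged: [3, 3, 4]
Compare 35 vs 5: take 5 from right. Merged: [3, 3, 4, 5]
Compare 35 vs 11: take 11 from right. Merged: [3, 3, 4, 5, 11]
Compare 35 vs 11: take 11 from right. Merged: [3, 3, 4, 5, 11, 11]
Compare 35 vs 17: take 17 from right. Merged: [3, 3, 4, 5, 11, 11, 17]
Compare 35 vs 33: take 33 from right. Merged: [3, 3, 4, 5, 11, 11, 17, 33]
Append remaining from left: [35, 35, 39]. Merged: [3, 3, 4, 5, 11, 11, 17, 33, 35, 35, 39]

Final merged array: [3, 3, 4, 5, 11, 11, 17, 33, 35, 35, 39]
Total comparisons: 8

The merged array is [3, 3, 4, 5, 11, 11, 17, 33, 35, 35, 39], requiring 8 comparisons. The merge step runs in O(n) time where n is the total number of elements.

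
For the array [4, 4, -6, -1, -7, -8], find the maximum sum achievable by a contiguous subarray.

Using Kadane's algorithm on [4, 4, -6, -1, -7, -8]:

Scanning through the array:
Position 1 (value 4): max_ending_here = 8, max_so_far = 8
Position 2 (value -6): max_ending_here = 2, max_so_far = 8
Position 3 (value -1): max_ending_here = 1, max_so_far = 8
Position 4 (value -7): max_ending_here = -6, max_so_far = 8
Position 5 (value -8): max_ending_here = -8, max_so_far = 8

Maximum subarray: [4, 4]
Maximum sum: 8

The maximum subarray is [4, 4] with sum 8. This subarray runs from index 0 to index 1.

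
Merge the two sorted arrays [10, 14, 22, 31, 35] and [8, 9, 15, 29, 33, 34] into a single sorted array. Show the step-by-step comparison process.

Merging process:

Compare 10 vs 8: take 8 from right. Merged: [8]
Compare 10 vs 9: take 9 from right. Merged: [8, 9]
Compare 10 vs 15: take 10 from left. Merged: [8, 9, 10]
Compare 14 vs 15: take 14 from left. Merged: [8, 9, 10, 14]
Compare 22 vs 15: take 15 from right. Merged: [8, 9, 10, 14, 15]
Compare 22 vs 29: take 22 from left. Merged: [8, 9, 10, 14, 15, 22]
Compare 31 vs 29: take 29 from right. Merged: [8, 9, 10, 14, 15, 22, 29]
Compare 31 vs 33: take 31 from left. Merged: [8, 9, 10, 14, 15, 22, 29, 31]
Compare 35 vs 33: take 33 from right. Merged: [8, 9, 10, 14, 15, 22, 29, 31, 33]
Compare 35 vs 34: take 34 from right. Merged: [8, 9, 10, 14, 15, 22, 29, 31, 33, 34]
Append remaining from left: [35]. Merged: [8, 9, 10, 14, 15, 22, 29, 31, 33, 34, 35]

Final merged array: [8, 9, 10, 14, 15, 22, 29, 31, 33, 34, 35]
Total comparisons: 10

The merged array is [8, 9, 10, 14, 15, 22, 29, 31, 33, 34, 35], requiring 10 comparisons. The merge step runs in O(n) time where n is the total number of elements.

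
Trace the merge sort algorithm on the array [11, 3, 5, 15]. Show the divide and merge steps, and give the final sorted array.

Merge sort trace:

Split: [11, 3, 5, 15] -> [11, 3] and [5, 15]
  Split: [11, 3] -> [11] and [3]
  Merge: [11] + [3] -> [3, 11]
  Split: [5, 15] -> [5] and [15]
  Merge: [5] + [15] -> [5, 15]
Merge: [3, 11] + [5, 15] -> [3, 5, 11, 15]

Final sorted array: [3, 5, 11, 15]

The merge sort proceeds by recursively splitting the array and merging sorted halves.
After all merges, the sorted array is [3, 5, 11, 15].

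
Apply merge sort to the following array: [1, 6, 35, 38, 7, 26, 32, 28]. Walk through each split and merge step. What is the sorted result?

Merge sort trace:

Split: [1, 6, 35, 38, 7, 26, 32, 28] -> [1, 6, 35, 38] and [7, 26, 32, 28]
  Split: [1, 6, 35, 38] -> [1, 6] and [35, 38]
    Split: [1, 6] -> [1] and [6]
    Merge: [1] + [6] -> [1, 6]
    Split: [35, 38] -> [35] and [38]
    Merge: [35] + [38] -> [35, 38]
  Merge: [1, 6] + [35, 38] -> [1, 6, 35, 38]
  Split: [7, 26, 32, 28] -> [7, 26] and [32, 28]
    Split: [7, 26] -> [7] and [26]
    Merge: [7] + [26] -> [7, 26]
    Split: [32, 28] -> [32] and [28]
    Merge: [32] + [28] -> [28, 32]
  Merge: [7, 26] + [28, 32] -> [7, 26, 28, 32]
Merge: [1, 6, 35, 38] + [7, 26, 28, 32] -> [1, 6, 7, 26, 28, 32, 35, 38]

Final sorted array: [1, 6, 7, 26, 28, 32, 35, 38]

The merge sort proceeds by recursively splitting the array and merging sorted halves.
After all merges, the sorted array is [1, 6, 7, 26, 28, 32, 35, 38].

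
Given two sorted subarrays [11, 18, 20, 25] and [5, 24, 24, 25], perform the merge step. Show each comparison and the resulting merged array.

Merging process:

Compare 11 vs 5: take 5 from right. Merged: [5]
Compare 11 vs 24: take 11 from left. Merged: [5, 11]
Compare 18 vs 24: take 18 from left. Merged: [5, 11, 18]
Compare 20 vs 24: take 20 from left. Merged: [5, 11, 18, 20]
Compare 25 vs 24: take 24 from right. Merged: [5, 11, 18, 20, 24]
Compare 25 vs 24: take 24 from right. Merged: [5, 11, 18, 20, 24, 24]
Compare 25 vs 25: take 25 from left. Merged: [5, 11, 18, 20, 24, 24, 25]
Append remaining from right: [25]. Merged: [5, 11, 18, 20, 24, 24, 25, 25]

Final merged array: [5, 11, 18, 20, 24, 24, 25, 25]
Total comparisons: 7

The merged array is [5, 11, 18, 20, 24, 24, 25, 25], requiring 7 comparisons. The merge step runs in O(n) time where n is the total number of elements.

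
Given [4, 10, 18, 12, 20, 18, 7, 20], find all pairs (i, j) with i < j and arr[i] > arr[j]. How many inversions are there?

Finding inversions in [4, 10, 18, 12, 20, 18, 7, 20]:

(1, 6): arr[1]=10 > arr[6]=7
(2, 3): arr[2]=18 > arr[3]=12
(2, 6): arr[2]=18 > arr[6]=7
(3, 6): arr[3]=12 > arr[6]=7
(4, 5): arr[4]=20 > arr[5]=18
(4, 6): arr[4]=20 > arr[6]=7
(5, 6): arr[5]=18 > arr[6]=7

Total inversions: 7

The array has 7 inversion(s): (1,6), (2,3), (2,6), (3,6), (4,5), (4,6), (5,6). Each pair (i,j) satisfies i < j and arr[i] > arr[j].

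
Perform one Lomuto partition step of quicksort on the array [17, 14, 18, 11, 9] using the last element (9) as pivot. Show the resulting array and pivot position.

Lomuto partition with pivot = 9:

Initial array: [17, 14, 18, 11, 9]

arr[0]=17 > 9: no swap
arr[1]=14 > 9: no swap
arr[2]=18 > 9: no swap
arr[3]=11 > 9: no swap

Place pivot at position 0: [9, 14, 18, 11, 17]
Pivot position: 0

After partitioning with pivot 9, the array becomes [9, 14, 18, 11, 17]. The pivot is placed at index 0. All elements to the left of the pivot are <= 9, and all elements to the right are > 9.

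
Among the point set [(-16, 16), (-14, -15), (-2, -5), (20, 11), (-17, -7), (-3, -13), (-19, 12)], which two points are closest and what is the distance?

Computing all pairwise distances among 7 points:

d((-16, 16), (-14, -15)) = 31.0644
d((-16, 16), (-2, -5)) = 25.2389
d((-16, 16), (20, 11)) = 36.3456
d((-16, 16), (-17, -7)) = 23.0217
d((-16, 16), (-3, -13)) = 31.7805
d((-16, 16), (-19, 12)) = 5.0 <-- minimum
d((-14, -15), (-2, -5)) = 15.6205
d((-14, -15), (20, 11)) = 42.8019
d((-14, -15), (-17, -7)) = 8.544
d((-14, -15), (-3, -13)) = 11.1803
d((-14, -15), (-19, 12)) = 27.4591
d((-2, -5), (20, 11)) = 27.2029
d((-2, -5), (-17, -7)) = 15.1327
d((-2, -5), (-3, -13)) = 8.0623
d((-2, -5), (-19, 12)) = 24.0416
d((20, 11), (-17, -7)) = 41.1461
d((20, 11), (-3, -13)) = 33.2415
d((20, 11), (-19, 12)) = 39.0128
d((-17, -7), (-3, -13)) = 15.2315
d((-17, -7), (-19, 12)) = 19.105
d((-3, -13), (-19, 12)) = 29.6816

Closest pair: (-16, 16) and (-19, 12) with distance 5.0

The closest pair is (-16, 16) and (-19, 12) with Euclidean distance 5.0. For 7 points, brute-force pairwise comparison is shown above. For large n, the divide-and-conquer algorithm (sort by x, recurse on halves, check the dividing strip) achieves O(n log n).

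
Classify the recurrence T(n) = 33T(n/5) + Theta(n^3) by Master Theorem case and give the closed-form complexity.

Master Theorem for T(n) = 33T(n/5) + O(n^3):

a = 33, b = 5, c = 3
log_b(a) = log_5(33) = 2.1725

Case 3: c = 3 > log_5(33) = 2.1725
T(n) = O(n^3) = O(n^3)

For T(n) = 33T(n/5) + O(n^3): log_5(33) = 2.1725. This is Case 3 of the Master Theorem (c > log_b(a), work dominated by root), giving O(n^3).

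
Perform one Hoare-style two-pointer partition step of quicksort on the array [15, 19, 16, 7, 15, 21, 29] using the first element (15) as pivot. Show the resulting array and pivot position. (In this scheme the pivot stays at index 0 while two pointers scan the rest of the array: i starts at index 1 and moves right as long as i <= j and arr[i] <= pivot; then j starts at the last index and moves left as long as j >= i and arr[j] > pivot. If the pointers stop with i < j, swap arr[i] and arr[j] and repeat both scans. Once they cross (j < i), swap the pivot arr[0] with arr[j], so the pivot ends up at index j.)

Hoare-style two-pointer partition with pivot = 15:

Initial array: [15, 19, 16, 7, 15, 21, 29]

Pointers start at i = 1, j = 6.
i stops at index 1 (arr[1]=19 > 15), j stops at index 4 (arr[4]=15 <= 15): swap arr[1] and arr[4], array becomes [15, 15, 16, 7, 19, 21, 29]
i stops at index 2 (arr[2]=16 > 15), j stops at index 3 (arr[3]=7 <= 15): swap arr[2] and arr[3], array becomes [15, 15, 7, 16, 19, 21, 29]
i ends at 3, j ends at 2: the pointers have crossed (j < i), so scanning stops.

Swap pivot arr[0] with arr[2] to place pivot at position 2: [7, 15, 15, 16, 19, 21, 29]
Pivot position: 2

After partitioning with pivot 15, the array becomes [7, 15, 15, 16, 19, 21, 29]. The pivot is placed at index 2. All elements to the left of the pivot are <= 15, and all elements to the right are > 15.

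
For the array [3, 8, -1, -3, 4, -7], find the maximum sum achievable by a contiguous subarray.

Using Kadane's algorithm on [3, 8, -1, -3, 4, -7]:

Scanning through the array:
Position 1 (value 8): max_ending_here = 11, max_so_far = 11
Position 2 (value -1): max_ending_here = 10, max_so_far = 11
Position 3 (value -3): max_ending_here = 7, max_so_far = 11
Position 4 (value 4): max_ending_here = 11, max_so_far = 11
Position 5 (value -7): max_ending_here = 4, max_so_far = 11

Maximum subarray: [3, 8]
Maximum sum: 11

The maximum subarray is [3, 8] with sum 11. This subarray runs from index 0 to index 1.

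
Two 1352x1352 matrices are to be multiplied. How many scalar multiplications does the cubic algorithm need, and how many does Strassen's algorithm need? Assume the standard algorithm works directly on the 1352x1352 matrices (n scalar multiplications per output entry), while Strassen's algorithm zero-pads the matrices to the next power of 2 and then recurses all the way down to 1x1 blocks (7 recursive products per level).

Matrix multiplication for 1352x1352 matrices:

Strassen's algorithm requires power-of-2 dimensions. Pad 1352x1352 to 2048x2048 (next power of 2).

Standard algorithm: 1352^3 = 2471326208 multiplications
Strassen's algorithm: 7^(log2(2048)) = 7^11 = 1977326743 multiplications
Savings: 2471326208 - 1977326743 = 493999465 multiplications

Standard: 2471326208 multiplications (1352^3). Strassen: 1977326743 multiplications (7^11, after padding to 2048x2048). Strassen reduces 8 recursive multiplications to 7 at each level.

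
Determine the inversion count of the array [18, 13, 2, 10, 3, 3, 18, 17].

Finding inversions in [18, 13, 2, 10, 3, 3, 18, 17]:

(0, 1): arr[0]=18 > arr[1]=13
(0, 2): arr[0]=18 > arr[2]=2
(0, 3): arr[0]=18 > arr[3]=10
(0, 4): arr[0]=18 > arr[4]=3
(0, 5): arr[0]=18 > arr[5]=3
(0, 7): arr[0]=18 > arr[7]=17
(1, 2): arr[1]=13 > arr[2]=2
(1, 3): arr[1]=13 > arr[3]=10
(1, 4): arr[1]=13 > arr[4]=3
(1, 5): arr[1]=13 > arr[5]=3
(3, 4): arr[3]=10 > arr[4]=3
(3, 5): arr[3]=10 > arr[5]=3
(6, 7): arr[6]=18 > arr[7]=17

Total inversions: 13

The array has 13 inversion(s): (0,1), (0,2), (0,3), (0,4), (0,5), (0,7), (1,2), (1,3), (1,4), (1,5), (3,4), (3,5), (6,7). Each pair (i,j) satisfies i < j and arr[i] > arr[j].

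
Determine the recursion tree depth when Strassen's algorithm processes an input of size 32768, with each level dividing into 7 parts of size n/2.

For divide and conquer with division factor 2:

Problem sizes at each level:
Level 0: 32768
Level 1: 16384
Level 2: 8192
Level 3: 4096
Level 4: 2048
Level 5: 1024
Level 6: 512
Level 7: 256
Level 8: 128
Level 9: 64
Level 10: 32
Level 11: 16
Level 12: 8
Level 13: 4
Level 14: 2
Level 15: 1

The root is level 0 and the size-1 base case is level 15 (the tree spans levels 0 through 15, i.e. 16 levels counting the root), so the depth is the number of divisions: log_2(32768) = 15

The recursion tree depth is log_2(32768) = 15. At each level, the problem size is divided by 2, so it takes 15 divisions to reduce to a base case of size 1. The algorithm makes 7 recursive calls at each level.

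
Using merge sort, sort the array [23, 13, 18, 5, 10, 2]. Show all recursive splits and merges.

Merge sort trace:

Split: [23, 13, 18, 5, 10, 2] -> [23, 13, 18] and [5, 10, 2]
  Split: [23, 13, 18] -> [23] and [13, 18]
    Split: [13, 18] -> [13] and [18]
    Merge: [13] + [18] -> [13, 18]
  Merge: [23] + [13, 18] -> [13, 18, 23]
  Split: [5, 10, 2] -> [5] and [10, 2]
    Split: [10, 2] -> [10] and [2]
    Merge: [10] + [2] -> [2, 10]
  Merge: [5] + [2, 10] -> [2, 5, 10]
Merge: [13, 18, 23] + [2, 5, 10] -> [2, 5, 10, 13, 18, 23]

Final sorted array: [2, 5, 10, 13, 18, 23]

The merge sort proceeds by recursively splitting the array and merging sorted halves.
After all merges, the sorted array is [2, 5, 10, 13, 18, 23].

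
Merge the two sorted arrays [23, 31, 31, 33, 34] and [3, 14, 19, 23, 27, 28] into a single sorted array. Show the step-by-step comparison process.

Merging process:

Compare 23 vs 3: take 3 from right. Merged: [3]
Compare 23 vs 14: take 14 from right. Merged: [3, 14]
Compare 23 vs 19: take 19 from right. Merged: [3, 14, 19]
Compare 23 vs 23: take 23 from left. Merged: [3, 14, 19, 23]
Compare 31 vs 23: take 23 from right. Merged: [3, 14, 19, 23, 23]
Compare 31 vs 27: take 27 from right. Merged: [3, 14, 19, 23, 23, 27]
Compare 31 vs 28: take 28 from right. Merged: [3, 14, 19, 23, 23, 27, 28]
Append remaining from left: [31, 31, 33, 34]. Merged: [3, 14, 19, 23, 23, 27, 28, 31, 31, 33, 34]

Final merged array: [3, 14, 19, 23, 23, 27, 28, 31, 31, 33, 34]
Total comparisons: 7

The merged array is [3, 14, 19, 23, 23, 27, 28, 31, 31, 33, 34], requiring 7 comparisons. The merge step runs in O(n) time where n is the total number of elements.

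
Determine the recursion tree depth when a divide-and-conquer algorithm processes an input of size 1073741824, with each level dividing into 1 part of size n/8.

For divide and conquer with division factor 8:

Problem sizes at each level:
Level 0: 1073741824
Level 1: 134217728
Level 2: 16777216
Level 3: 2097152
Level 4: 262144
Level 5: 32768
Level 6: 4096
Level 7: 512
Level 8: 64
Level 9: 8
Level 10: 1

The root is level 0 and the size-1 base case is level 10 (the tree spans levels 0 through 10, i.e. 11 levels counting the root), so the depth is the number of divisions: log_8(1073741824) = 10

The recursion tree depth is log_8(1073741824) = 10. At each level, the problem size is divided by 8, so it takes 10 divisions to reduce to a base case of size 1. The algorithm makes 1 recursive call at each level.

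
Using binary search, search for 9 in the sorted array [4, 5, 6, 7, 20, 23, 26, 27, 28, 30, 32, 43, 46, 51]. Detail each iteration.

Binary search for 9 in [4, 5, 6, 7, 20, 23, 26, 27, 28, 30, 32, 43, 46, 51]:

lo=0, hi=13, mid=6, arr[mid]=26 -> 26 > 9, search left half
lo=0, hi=5, mid=2, arr[mid]=6 -> 6 < 9, search right half
lo=3, hi=5, mid=4, arr[mid]=20 -> 20 > 9, search left half
lo=3, hi=3, mid=3, arr[mid]=7 -> 7 < 9, search right half
lo=4 > hi=3, target 9 not found

Binary search determines that 9 is not in the array after 4 comparisons. The search space was exhausted without finding the target.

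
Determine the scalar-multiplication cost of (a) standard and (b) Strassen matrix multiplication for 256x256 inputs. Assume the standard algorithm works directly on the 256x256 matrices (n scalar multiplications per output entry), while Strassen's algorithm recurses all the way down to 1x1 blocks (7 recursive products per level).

Matrix multiplication for 256x256 matrices:

Standard algorithm: 256^3 = 16777216 multiplications
Strassen's algorithm: 7^(log2(256)) = 7^8 = 5764801 multiplications
Savings: 16777216 - 5764801 = 11012415 multiplications

Standard: 16777216 multiplications (256^3). Strassen: 5764801 multiplications (7^8). Strassen reduces 8 recursive multiplications to 7 at each level.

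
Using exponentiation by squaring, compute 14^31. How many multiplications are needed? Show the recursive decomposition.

Computing 14^31 by squaring (build up from 14^1; each line after the first costs one multiplication):

14^1 = 14
14^2 = (14^1)^2 = 14^2 = 196
14^3 = 14 * 14^2 = 14 * 196 = 2744
14^6 = (14^3)^2 = 2744^2 = 7529536
14^7 = 14 * 14^6 = 14 * 7529536 = 105413504
14^14 = (14^7)^2 = 105413504^2 = 11112006825558016
14^15 = 14 * 14^14 = 14 * 11112006825558016 = 155568095557812224
14^30 = (14^15)^2 = 155568095557812224^2 = 24201432355484595421941037243826176
14^31 = 14 * 14^30 = 14 * 24201432355484595421941037243826176 = 338820052976784335907174521413566464

Result: 338820052976784335907174521413566464
Multiplications needed: 8 (8 lines after 14^1)

14^31 = 338820052976784335907174521413566464. Using exponentiation by squaring, this requires 8 multiplications. The key idea: if the exponent is even, square the half-power; if odd, multiply by the base once.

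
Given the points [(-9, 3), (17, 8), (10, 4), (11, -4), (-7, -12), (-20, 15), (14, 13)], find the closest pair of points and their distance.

Computing all pairwise distances among 7 points:

d((-9, 3), (17, 8)) = 26.4764
d((-9, 3), (10, 4)) = 19.0263
d((-9, 3), (11, -4)) = 21.1896
d((-9, 3), (-7, -12)) = 15.1327
d((-9, 3), (-20, 15)) = 16.2788
d((-9, 3), (14, 13)) = 25.0799
d((17, 8), (10, 4)) = 8.0623
d((17, 8), (11, -4)) = 13.4164
d((17, 8), (-7, -12)) = 31.241
d((17, 8), (-20, 15)) = 37.6563
d((17, 8), (14, 13)) = 5.831 <-- minimum
d((10, 4), (11, -4)) = 8.0623
d((10, 4), (-7, -12)) = 23.3452
d((10, 4), (-20, 15)) = 31.9531
d((10, 4), (14, 13)) = 9.8489
d((11, -4), (-7, -12)) = 19.6977
d((11, -4), (-20, 15)) = 36.3593
d((11, -4), (14, 13)) = 17.2627
d((-7, -12), (-20, 15)) = 29.9666
d((-7, -12), (14, 13)) = 32.6497
d((-20, 15), (14, 13)) = 34.0588

Closest pair: (17, 8) and (14, 13) with distance 5.831

The closest pair is (17, 8) and (14, 13) with Euclidean distance 5.831. For 7 points, brute-force pairwise comparison is shown above. For large n, the divide-and-conquer algorithm (sort by x, recurse on halves, check the dividing strip) achieves O(n log n).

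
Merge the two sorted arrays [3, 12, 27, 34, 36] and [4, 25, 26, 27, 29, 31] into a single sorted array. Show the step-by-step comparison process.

Merging process:

Compare 3 vs 4: take 3 from left. Merged: [3]
Compare 12 vs 4: take 4 from right. Merged: [3, 4]
Compare 12 vs 25: take 12 from left. Merged: [3, 4, 12]
Compare 27 vs 25: take 25 from right. Merged: [3, 4, 12, 25]
Compare 27 vs 26: take 26 from right. Merged: [3, 4, 12, 25, 26]
Compare 27 vs 27: take 27 from left. Merged: [3, 4, 12, 25, 26, 27]
Compare 34 vs 27: take 27 from right. Merged: [3, 4, 12, 25, 26, 27, 27]
Compare 34 vs 29: take 29 from right. Merged: [3, 4, 12, 25, 26, 27, 27, 29]
Compare 34 vs 31: take 31 from right. Merged: [3, 4, 12, 25, 26, 27, 27, 29, 31]
Append remaining from left: [34, 36]. Merged: [3, 4, 12, 25, 26, 27, 27, 29, 31, 34, 36]

Final merged array: [3, 4, 12, 25, 26, 27, 27, 29, 31, 34, 36]
Total comparisons: 9

The merged array is [3, 4, 12, 25, 26, 27, 27, 29, 31, 34, 36], requiring 9 comparisons. The merge step runs in O(n) time where n is the total number of elements.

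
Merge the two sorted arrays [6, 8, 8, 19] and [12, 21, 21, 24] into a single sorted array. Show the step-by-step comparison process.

Merging process:

Compare 6 vs 12: take 6 from left. Merged: [6]
Compare 8 vs 12: take 8 from left. Merged: [6, 8]
Compare 8 vs 12: take 8 from left. Merged: [6, 8, 8]
Compare 19 vs 12: take 12 from right. Merged: [6, 8, 8, 12]
Compare 19 vs 21: take 19 from left. Merged: [6, 8, 8, 12, 19]
Append remaining from right: [21, 21, 24]. Merged: [6, 8, 8, 12, 19, 21, 21, 24]

Final merged array: [6, 8, 8, 12, 19, 21, 21, 24]
Total comparisons: 5

The merged array is [6, 8, 8, 12, 19, 21, 21, 24], requiring 5 comparisons. The merge step runs in O(n) time where n is the total number of elements.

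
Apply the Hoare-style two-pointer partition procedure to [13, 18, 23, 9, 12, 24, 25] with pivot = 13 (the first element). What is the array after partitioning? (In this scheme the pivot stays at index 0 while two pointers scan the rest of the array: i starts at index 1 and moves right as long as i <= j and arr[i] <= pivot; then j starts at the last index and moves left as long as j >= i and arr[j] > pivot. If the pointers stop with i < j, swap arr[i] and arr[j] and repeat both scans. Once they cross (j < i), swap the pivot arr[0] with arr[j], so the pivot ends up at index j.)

Hoare-style two-pointer partition with pivot = 13:

Initial array: [13, 18, 23, 9, 12, 24, 25]

Pointers start at i = 1, j = 6.
i stops at index 1 (arr[1]=18 > 13), j stops at index 4 (arr[4]=12 <= 13): swap arr[1] and arr[4], array becomes [13, 12, 23, 9, 18, 24, 25]
i stops at index 2 (arr[2]=23 > 13), j stops at index 3 (arr[3]=9 <= 13): swap arr[2] and arr[3], array becomes [13, 12, 9, 23, 18, 24, 25]
i ends at 3, j ends at 2: the pointers have crossed (j < i), so scanning stops.

Swap pivot arr[0] with arr[2] to place pivot at position 2: [9, 12, 13, 23, 18, 24, 25]
Pivot position: 2

After partitioning with pivot 13, the array becomes [9, 12, 13, 23, 18, 24, 25]. The pivot is placed at index 2. All elements to the left of the pivot are <= 13, and all elements to the right are > 13.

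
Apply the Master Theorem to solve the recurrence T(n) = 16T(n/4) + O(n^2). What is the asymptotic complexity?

Master Theorem for T(n) = 16T(n/4) + O(n^2):

a = 16, b = 4, c = 2
log_b(a) = log_4(16) = 2.0000

Case 2: c = 2 = log_4(16) = 2.0000
T(n) = O(n^2 log n) = O(n^2 log n)

For T(n) = 16T(n/4) + O(n^2): log_4(16) = 2.0000. This is Case 2 of the Master Theorem (c = log_b(a), equal work at all levels), giving O(n^2 log n).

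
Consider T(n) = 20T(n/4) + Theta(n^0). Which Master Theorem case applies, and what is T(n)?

Master Theorem for T(n) = 20T(n/4) + O(n^0):

a = 20, b = 4, c = 0
log_b(a) = log_4(20) = 2.1610

Case 1: c = 0 < log_4(20) = 2.1610
T(n) = O(n^(log_4 20))

For T(n) = 20T(n/4) + O(n^0): log_4(20) = 2.1610. This is Case 1 of the Master Theorem (c < log_b(a), work dominated by leaves), giving O(n^(log_4 20)).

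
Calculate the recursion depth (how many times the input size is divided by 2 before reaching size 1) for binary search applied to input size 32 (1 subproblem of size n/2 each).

For divide and conquer with division factor 2:

Problem sizes at each level:
Level 0: 32
Level 1: 16
Level 2: 8
Level 3: 4
Level 4: 2
Level 5: 1

The root is level 0 and the size-1 base case is level 5 (the tree spans levels 0 through 5, i.e. 6 levels counting the root), so the depth is the number of divisions: log_2(32) = 5

The recursion tree depth is log_2(32) = 5. At each level, the problem size is divided by 2, so it takes 5 divisions to reduce to a base case of size 1. The algorithm makes 1 recursive call at each level.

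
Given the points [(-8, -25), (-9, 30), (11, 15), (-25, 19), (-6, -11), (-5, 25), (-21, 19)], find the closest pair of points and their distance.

Computing all pairwise distances among 7 points:

d((-8, -25), (-9, 30)) = 55.0091
d((-8, -25), (11, 15)) = 44.2832
d((-8, -25), (-25, 19)) = 47.1699
d((-8, -25), (-6, -11)) = 14.1421
d((-8, -25), (-5, 25)) = 50.0899
d((-8, -25), (-21, 19)) = 45.8803
d((-9, 30), (11, 15)) = 25.0
d((-9, 30), (-25, 19)) = 19.4165
d((-9, 30), (-6, -11)) = 41.1096
d((-9, 30), (-5, 25)) = 6.4031
d((-9, 30), (-21, 19)) = 16.2788
d((11, 15), (-25, 19)) = 36.2215
d((11, 15), (-6, -11)) = 31.0644
d((11, 15), (-5, 25)) = 18.868
d((11, 15), (-21, 19)) = 32.249
d((-25, 19), (-6, -11)) = 35.5106
d((-25, 19), (-5, 25)) = 20.8806
d((-25, 19), (-21, 19)) = 4.0 <-- minimum
d((-6, -11), (-5, 25)) = 36.0139
d((-6, -11), (-21, 19)) = 33.541
d((-5, 25), (-21, 19)) = 17.088

Closest pair: (-25, 19) and (-21, 19) with distance 4.0

The closest pair is (-25, 19) and (-21, 19) with Euclidean distance 4.0. For 7 points, brute-force pairwise comparison is shown above. For large n, the divide-and-conquer algorithm (sort by x, recurse on halves, check the dividing strip) achieves O(n log n).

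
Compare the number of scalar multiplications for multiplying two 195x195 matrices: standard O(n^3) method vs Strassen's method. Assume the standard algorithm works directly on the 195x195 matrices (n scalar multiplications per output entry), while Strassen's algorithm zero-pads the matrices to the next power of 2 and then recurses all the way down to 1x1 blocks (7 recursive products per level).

Matrix multiplication for 195x195 matrices:

Strassen's algorithm requires power-of-2 dimensions. Pad 195x195 to 256x256 (next power of 2).

Standard algorithm: 195^3 = 7414875 multiplications
Strassen's algorithm: 7^(log2(256)) = 7^8 = 5764801 multiplications
Savings: 7414875 - 5764801 = 1650074 multiplications

Standard: 7414875 multiplications (195^3). Strassen: 5764801 multiplications (7^8, after padding to 256x256). Strassen reduces 8 recursive multiplications to 7 at each level.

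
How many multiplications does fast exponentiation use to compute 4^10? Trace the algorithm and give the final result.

Computing 4^10 by squaring (build up from 4^1; each line after the first costs one multiplication):

4^1 = 4
4^2 = (4^1)^2 = 4^2 = 16
4^4 = (4^2)^2 = 16^2 = 256
4^5 = 4 * 4^4 = 4 * 256 = 1024
4^10 = (4^5)^2 = 1024^2 = 1048576

Result: 1048576
Multiplications needed: 4 (4 lines after 4^1)

4^10 = 1048576. Using exponentiation by squaring, this requires 4 multiplications. The key idea: if the exponent is even, square the half-power; if odd, multiply by the base once.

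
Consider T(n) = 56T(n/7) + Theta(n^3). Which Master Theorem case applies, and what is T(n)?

Master Theorem for T(n) = 56T(n/7) + O(n^3):

a = 56, b = 7, c = 3
log_b(a) = log_7(56) = 2.0686

Case 3: c = 3 > log_7(56) = 2.0686
T(n) = O(n^3) = O(n^3)

For T(n) = 56T(n/7) + O(n^3): log_7(56) = 2.0686. This is Case 3 of the Master Theorem (c > log_b(a), work dominated by root), giving O(n^3).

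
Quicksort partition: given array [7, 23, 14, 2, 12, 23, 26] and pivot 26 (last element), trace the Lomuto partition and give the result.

Lomuto partition with pivot = 26:

Initial array: [7, 23, 14, 2, 12, 23, 26]

arr[0]=7 <= 26: swap with position 0, array becomes [7, 23, 14, 2, 12, 23, 26]
arr[1]=23 <= 26: swap with position 1, array becomes [7, 23, 14, 2, 12, 23, 26]
arr[2]=14 <= 26: swap with position 2, array becomes [7, 23, 14, 2, 12, 23, 26]
arr[3]=2 <= 26: swap with position 3, array becomes [7, 23, 14, 2, 12, 23, 26]
arr[4]=12 <= 26: swap with position 4, array becomes [7, 23, 14, 2, 12, 23, 26]
arr[5]=23 <= 26: swap with position 5, array becomes [7, 23, 14, 2, 12, 23, 26]

Place pivot at position 6: [7, 23, 14, 2, 12, 23, 26]
Pivot position: 6

After partitioning with pivot 26, the array becomes [7, 23, 14, 2, 12, 23, 26]. The pivot is placed at index 6. All elements to the left of the pivot are <= 26, and all elements to the right are > 26.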